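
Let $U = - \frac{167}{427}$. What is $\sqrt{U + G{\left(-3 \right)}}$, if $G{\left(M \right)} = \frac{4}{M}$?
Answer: $\frac{47 i \sqrt{1281}}{1281} \approx 1.3132 i$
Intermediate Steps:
$U = - \frac{167}{427}$ ($U = \left(-167\right) \frac{1}{427} = - \frac{167}{427} \approx -0.3911$)
$\sqrt{U + G{\left(-3 \right)}} = \sqrt{- \frac{167}{427} + \frac{4}{-3}} = \sqrt{- \frac{167}{427} + 4 \left(- \frac{1}{3}\right)} = \sqrt{- \frac{167}{427} - \frac{4}{3}} = \sqrt{- \frac{2209}{1281}} = \frac{47 i \sqrt{1281}}{1281}$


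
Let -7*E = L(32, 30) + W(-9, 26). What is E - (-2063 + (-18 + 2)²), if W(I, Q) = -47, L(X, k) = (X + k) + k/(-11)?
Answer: 139004/77 ≈ 1805.2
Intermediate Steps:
L(X, k) = X + 10*k/11 (L(X, k) = (X + k) + k*(-1/11) = (X + k) - k/11 = X + 10*k/11)
E = -135/77 (E = -((32 + (10/11)*30) - 47)/7 = -((32 + 300/11) - 47)/7 = -(652/11 - 47)/7 = -⅐*135/11 = -135/77 ≈ -1.7532)
E - (-2063 + (-18 + 2)²) = -135/77 - (-2063 + (-18 + 2)²) = -135/77 - (-2063 + (-16)²) = -135/77 - (-2063 + 256) = -135/77 - 1*(-1807) = -135/77 + 1807 = 139004/77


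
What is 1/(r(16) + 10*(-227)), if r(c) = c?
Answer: -1/2254 ≈ -0.00044366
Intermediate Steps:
1/(r(16) + 10*(-227)) = 1/(16 + 10*(-227)) = 1/(16 - 2270) = 1/(-2254) = -1/2254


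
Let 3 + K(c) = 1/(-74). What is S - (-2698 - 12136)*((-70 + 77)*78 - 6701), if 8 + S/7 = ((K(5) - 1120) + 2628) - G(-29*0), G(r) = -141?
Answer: -6755593503/74 ≈ -9.1292e+7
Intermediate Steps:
K(c) = -223/74 (K(c) = -3 + 1/(-74) = -3 - 1/74 = -223/74)
S = 848477/74 (S = -56 + 7*(((-223/74 - 1120) + 2628) - 1*(-141)) = -56 + 7*((-83103/74 + 2628) + 141) = -56 + 7*(111369/74 + 141) = -56 + 7*(121803/74) = -56 + 852621/74 = 848477/74 ≈ 11466.)
S - (-2698 - 12136)*((-70 + 77)*78 - 6701) = 848477/74 - (-2698 - 12136)*((-70 + 77)*78 - 6701) = 848477/74 - (-14834)*(7*78 - 6701) = 848477/74 - (-14834)*(546 - 6701) = 848477/74 - (-14834)*(-6155) = 848477/74 - 1*91303270 = 848477/74 - 91303270 = -6755593503/74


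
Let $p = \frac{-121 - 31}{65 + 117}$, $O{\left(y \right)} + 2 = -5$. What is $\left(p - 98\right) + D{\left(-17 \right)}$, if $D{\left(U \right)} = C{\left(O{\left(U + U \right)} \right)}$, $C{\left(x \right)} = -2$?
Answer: $- \frac{9176}{91} \approx -100.84$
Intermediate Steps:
$O{\left(y \right)} = -7$ ($O{\left(y \right)} = -2 - 5 = -7$)
$D{\left(U \right)} = -2$
$p = - \frac{76}{91}$ ($p = - \frac{152}{182} = \left(-152\right) \frac{1}{182} = - \frac{76}{91} \approx -0.83517$)
$\left(p - 98\right) + D{\left(-17 \right)} = \left(- \frac{76}{91} - 98\right) - 2 = - \frac{8994}{91} - 2 = - \frac{9176}{91}$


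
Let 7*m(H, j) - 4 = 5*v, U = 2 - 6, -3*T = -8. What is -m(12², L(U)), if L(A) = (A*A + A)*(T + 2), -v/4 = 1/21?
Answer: -64/147 ≈ -0.43537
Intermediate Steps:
T = 8/3 (T = -⅓*(-8) = 8/3 ≈ 2.6667)
U = -4
v = -4/21 ≈ -0.19048
L(A) = 14*A/3 + 14*A²/3 (L(A) = (A*A + A)*(8/3 + 2) = (A² + A)*(14/3) = (A + A²)*(14/3) = 14*A/3 + 14*A²/3)
m(H, j) = 64/147 (m(H, j) = 4/7 + (5*(-4/21))/7 = 4/7 + (⅐)*(-20/21) = 4/7 - 20/147 = 64/147)
-m(12², L(U)) = -1*64/147 = -64/147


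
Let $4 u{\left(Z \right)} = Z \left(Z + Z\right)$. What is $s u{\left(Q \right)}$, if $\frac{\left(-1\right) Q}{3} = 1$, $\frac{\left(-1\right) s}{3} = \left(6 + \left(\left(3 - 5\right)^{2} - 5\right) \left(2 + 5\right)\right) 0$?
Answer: $0$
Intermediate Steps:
$s = 0$ ($s = - 3 \left(6 + \left(\left(3 - 5\right)^{2} - 5\right) \left(2 + 5\right)\right) 0 = - 3 \left(6 + \left(\left(-2\right)^{2} - 5\right) 7\right) 0 = - 3 \left(6 + \left(4 - 5\right) 7\right) 0 = - 3 \left(6 - 7\right) 0 = - 3 \left(\left(-1\right) 0\right) = \left(-3\right) 0 = 0$)
$Q = -3$ ($Q = \left(-3\right) 1 = -3$)
$u{\left(Z \right)} = \frac{Z^{2}}{2}$ ($u{\left(Z \right)} = \frac{Z \left(Z + Z\right)}{4} = \frac{Z 2 Z}{4} = \frac{2 Z^{2}}{4} = \frac{Z^{2}}{2}$)
$s u{\left(Q \right)} = 0 \frac{\left(-3\right)^{2}}{2} = 0 \cdot \frac{1}{2} \cdot 9 = 0 \cdot \frac{9}{2} = 0$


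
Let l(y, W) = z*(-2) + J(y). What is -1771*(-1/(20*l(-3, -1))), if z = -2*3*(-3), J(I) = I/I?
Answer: -253/100 ≈ -2.5300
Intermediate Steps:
J(I) = 1
z = 18 (z = -6*(-3) = 18)
l(y, W) = -35 (l(y, W) = 18*(-2) + 1 = -36 + 1 = -35)
-1771*(-1/(20*l(-3, -1))) = -1771/(-5*4*(-35)) = -1771/((-20*(-35))) = -1771/700 = -1771*1/700 = -253/100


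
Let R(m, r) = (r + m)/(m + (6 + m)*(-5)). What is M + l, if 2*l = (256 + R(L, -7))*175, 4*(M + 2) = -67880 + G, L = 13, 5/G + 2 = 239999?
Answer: 213391412779/39359508 ≈ 5421.6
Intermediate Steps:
G = 5/239997 (G = 5/(-2 + 239999) = 5/239997 ≈ 2.0834e-5)
R(m, r) = (m + r)/(-30 - 4*m) (R(m, r) = (m + r)/(m + (-30 - 5*m)) = (m + r)/(-30 - 4*m))
M = -16292916331/959988 (M = -2 + (-67880 + 5/239997)/4 = -2 + (¼)*(-16290996355/239997) = -2 - 16290996355/959988 = -16292916331/959988 ≈ -16972.)
l = 1836275/82 (l = ((256 + (-1*13 - 1*(-7))/(2*(15 + 2*13)))*175)/2 = ((256 + (-13 + 7)/(2*(15 + 26)))*175)/2 = ((256 + (½)*(-6)/41)*175)/2 = ((256 + (½)*(1/41)*(-6))*175)/2 = ((256 - 3/41)*175)/2 = ((10493/41)*175)/2 = (½)*(1836275/41) = 1836275/82 ≈ 22394.)
M + l = -16292916331/959988 + 1836275/82 = 213391412779/39359508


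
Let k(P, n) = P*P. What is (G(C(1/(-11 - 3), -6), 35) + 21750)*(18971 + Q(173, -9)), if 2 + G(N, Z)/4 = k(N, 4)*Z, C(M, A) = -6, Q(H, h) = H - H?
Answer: 508081322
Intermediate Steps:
k(P, n) = P²
Q(H, h) = 0
G(N, Z) = -8 + 4*Z*N² (G(N, Z) = -8 + 4*(N²*Z) = -8 + 4*(Z*N²) = -8 + 4*Z*N²)
(G(C(1/(-11 - 3), -6), 35) + 21750)*(18971 + Q(173, -9)) = ((-8 + 4*35*(-6)²) + 21750)*(18971 + 0) = ((-8 + 4*35*36) + 21750)*18971 = ((-8 + 5040) + 21750)*18971 = (5032 + 21750)*18971 = 26782*18971 = 508081322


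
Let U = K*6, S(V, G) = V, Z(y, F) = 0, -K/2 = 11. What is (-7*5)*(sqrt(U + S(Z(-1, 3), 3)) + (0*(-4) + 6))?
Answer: -210 - 70*I*sqrt(33) ≈ -210.0 - 402.12*I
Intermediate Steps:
K = -22 (K = -2*11 = -22)
U = -132 (U = -22*6 = -132)
(-7*5)*(sqrt(U + S(Z(-1, 3), 3)) + (0*(-4) + 6)) = (-7*5)*(sqrt(-132 + 0) + (0*(-4) + 6)) = -35*(sqrt(-132) + (0 + 6)) = -35*(2*I*sqrt(33) + 6) = -35*(6 + 2*I*sqrt(33)) = -210 - 70*I*sqrt(33)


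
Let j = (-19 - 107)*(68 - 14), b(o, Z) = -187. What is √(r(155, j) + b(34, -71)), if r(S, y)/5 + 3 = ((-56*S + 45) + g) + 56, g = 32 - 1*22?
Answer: 3*I*√4783 ≈ 207.48*I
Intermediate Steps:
j = -6804 (j = -126*54 = -6804)
g = 10 (g = 32 - 22 = 10)
r(S, y) = 540 - 280*S (r(S, y) = -15 + 5*(((-56*S + 45) + 10) + 56) = -15 + 5*(((45 - 56*S) + 10) + 56) = -15 + 5*((55 - 56*S) + 56) = -15 + 5*(111 - 56*S) = -15 + (555 - 280*S) = 540 - 280*S)
√(r(155, j) + b(34, -71)) = √((540 - 280*155) - 187) = √((540 - 43400) - 187) = √(-42860 - 187) = √(-43047) = 3*I*√4783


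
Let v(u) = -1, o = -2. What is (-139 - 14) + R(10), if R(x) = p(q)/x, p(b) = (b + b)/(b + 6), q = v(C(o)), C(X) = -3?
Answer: -3826/25 ≈ -153.04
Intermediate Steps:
q = -1
p(b) = 2*b/(6 + b) (p(b) = (2*b)/(6 + b) = 2*b/(6 + b))
R(x) = -2/(5*x) (R(x) = (2*(-1)/(6 - 1))/x = (2*(-1)/5)/x = (2*(-1)*(⅕))/x = -2/(5*x))
(-139 - 14) + R(10) = (-139 - 14) - ⅖/10 = -153 - ⅖*⅒ = -153 - 1/25 = -3826/25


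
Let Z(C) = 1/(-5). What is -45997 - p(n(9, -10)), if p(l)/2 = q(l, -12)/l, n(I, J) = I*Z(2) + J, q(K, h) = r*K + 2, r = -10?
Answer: -2712623/59 ≈ -45977.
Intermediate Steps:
Z(C) = -1/5
q(K, h) = 2 - 10*K (q(K, h) = -10*K + 2 = 2 - 10*K)
n(I, J) = J - I/5 (n(I, J) = I*(-1/5) + J = -I/5 + J = J - I/5)
p(l) = 2*(2 - 10*l)/l (p(l) = 2*((2 - 10*l)/l) = 2*(2 - 10*l)/l)
-45997 - p(n(9, -10)) = -45997 - (-20 + 4/(-10 - 1/5*9)) = -45997 - (-20 + 4/(-10 - 9/5)) = -45997 - (-20 + 4/(-59/5)) = -45997 - (-20 + 4*(-5/59)) = -45997 - (-20 - 20/59) = -45997 - 1*(-1200/59) = -45997 + 1200/59 = -2712623/59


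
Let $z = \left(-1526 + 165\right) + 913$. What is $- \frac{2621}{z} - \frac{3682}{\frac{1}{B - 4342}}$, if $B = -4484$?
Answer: $\frac{14558807357}{448} \approx 3.2497 \cdot 10^{7}$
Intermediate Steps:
$z = -448$ ($z = -1361 + 913 = -448$)
$- \frac{2621}{z} - \frac{3682}{\frac{1}{B - 4342}} = - \frac{2621}{-448} - \frac{3682}{\frac{1}{-4484 - 4342}} = \left(-2621\right) \left(- \frac{1}{448}\right) - \frac{3682}{\frac{1}{-8826}} = \frac{2621}{448} - \frac{3682}{- \frac{1}{8826}} = \frac{2621}{448} - -32497332 = \frac{2621}{448} + 32497332 = \frac{14558807357}{448}$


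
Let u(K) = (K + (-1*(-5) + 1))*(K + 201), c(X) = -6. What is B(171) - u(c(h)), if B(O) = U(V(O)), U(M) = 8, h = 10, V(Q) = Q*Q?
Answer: 8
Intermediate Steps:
V(Q) = Q²
u(K) = (6 + K)*(201 + K) (u(K) = (K + (5 + 1))*(201 + K) = (K + 6)*(201 + K) = (6 + K)*(201 + K))
B(O) = 8
B(171) - u(c(h)) = 8 - (1206 + (-6)² + 207*(-6)) = 8 - (1206 + 36 - 1242) = 8 - 1*0 = 8 + 0 = 8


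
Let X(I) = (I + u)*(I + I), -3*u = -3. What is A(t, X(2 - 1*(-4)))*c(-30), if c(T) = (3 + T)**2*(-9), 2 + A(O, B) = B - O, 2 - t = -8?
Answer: -472392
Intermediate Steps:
u = 1 (u = -1/3*(-3) = 1)
t = 10 (t = 2 - 1*(-8) = 2 + 8 = 10)
X(I) = 2*I*(1 + I) (X(I) = (I + 1)*(I + I) = (1 + I)*(2*I) = 2*I*(1 + I))
A(O, B) = -2 + B - O (A(O, B) = -2 + (B - O) = -2 + B - O)
c(T) = -9*(3 + T)**2
A(t, X(2 - 1*(-4)))*c(-30) = (-2 + 2*(2 - 1*(-4))*(1 + (2 - 1*(-4))) - 1*10)*(-9*(3 - 30)**2) = (-2 + 2*(2 + 4)*(1 + (2 + 4)) - 10)*(-9*(-27)**2) = (-2 + 2*6*(1 + 6) - 10)*(-9*729) = (-2 + 2*6*7 - 10)*(-6561) = (-2 + 84 - 10)*(-6561) = 72*(-6561) = -472392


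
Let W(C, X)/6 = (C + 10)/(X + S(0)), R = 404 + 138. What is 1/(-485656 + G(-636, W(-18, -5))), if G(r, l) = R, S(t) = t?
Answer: -1/485114 ≈ -2.0614e-6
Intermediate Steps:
R = 542
W(C, X) = 6*(10 + C)/X (W(C, X) = 6*((C + 10)/(X + 0)) = 6*((10 + C)/X) = 6*(10 + C)/X)
G(r, l) = 542
1/(-485656 + G(-636, W(-18, -5))) = 1/(-485656 + 542) = 1/(-485114) = -1/485114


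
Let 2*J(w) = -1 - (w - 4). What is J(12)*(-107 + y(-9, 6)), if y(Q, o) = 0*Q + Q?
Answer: 522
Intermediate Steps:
J(w) = 3/2 - w/2 (J(w) = (-1 - (w - 4))/2 = (-1 - (-4 + w))/2 = (-1 + (4 - w))/2 = (3 - w)/2 = 3/2 - w/2)
y(Q, o) = Q (y(Q, o) = 0 + Q = Q)
J(12)*(-107 + y(-9, 6)) = (3/2 - 1/2*12)*(-107 - 9) = (3/2 - 6)*(-116) = -9/2*(-116) = 522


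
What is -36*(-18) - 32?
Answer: 616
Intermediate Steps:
-36*(-18) - 32 = 648 - 32 = 616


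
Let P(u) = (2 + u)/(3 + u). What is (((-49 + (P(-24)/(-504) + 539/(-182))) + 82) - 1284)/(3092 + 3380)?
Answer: -86267681/445247712 ≈ -0.19375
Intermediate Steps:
P(u) = (2 + u)/(3 + u)
(((-49 + (P(-24)/(-504) + 539/(-182))) + 82) - 1284)/(3092 + 3380) = (((-49 + (((2 - 24)/(3 - 24))/(-504) + 539/(-182))) + 82) - 1284)/(3092 + 3380) = (((-49 + ((-22/(-21))*(-1/504) + 539*(-1/182))) + 82) - 1284)/6472 = (((-49 + (-1/21*(-22)*(-1/504) - 77/26)) + 82) - 1284)*(1/6472) = (((-49 + ((22/21)*(-1/504) - 77/26)) + 82) - 1284)*(1/6472) = (((-49 + (-11/5292 - 77/26)) + 82) - 1284)*(1/6472) = (((-49 - 203885/68796) + 82) - 1284)*(1/6472) = ((-3574889/68796 + 82) - 1284)*(1/6472) = (2066383/68796 - 1284)*(1/6472) = -86267681/68796*1/6472 = -86267681/445247712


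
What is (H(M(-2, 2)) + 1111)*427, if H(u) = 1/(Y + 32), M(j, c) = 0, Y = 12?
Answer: 20873895/44 ≈ 4.7441e+5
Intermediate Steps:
H(u) = 1/44 (H(u) = 1/(12 + 32) = 1/44)
(H(M(-2, 2)) + 1111)*427 = (1/44 + 1111)*427 = (48885/44)*427 = 20873895/44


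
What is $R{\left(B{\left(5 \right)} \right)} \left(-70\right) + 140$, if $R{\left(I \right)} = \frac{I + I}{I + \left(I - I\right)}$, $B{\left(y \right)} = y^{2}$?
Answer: $0$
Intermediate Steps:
$R{\left(I \right)} = 2$ ($R{\left(I \right)} = \frac{2 I}{I + 0} = \frac{2 I}{I} = 2$)
$R{\left(B{\left(5 \right)} \right)} \left(-70\right) + 140 = 2 \left(-70\right) + 140 = -140 + 140 = 0$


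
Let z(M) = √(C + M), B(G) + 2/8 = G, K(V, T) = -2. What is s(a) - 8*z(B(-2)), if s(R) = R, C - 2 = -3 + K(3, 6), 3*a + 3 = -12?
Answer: -5 - 4*I*√21 ≈ -5.0 - 18.33*I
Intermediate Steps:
a = -5 (a = -1 + (⅓)*(-12) = -1 - 4 = -5)
C = -3 (C = 2 + (-3 - 2) = 2 - 5 = -3)
B(G) = -¼ + G
z(M) = √(-3 + M)
s(a) - 8*z(B(-2)) = -5 - 8*√(-3 + (-¼ - 2)) = -5 - 8*√(-3 - 9/4) = -5 - 4*I*√21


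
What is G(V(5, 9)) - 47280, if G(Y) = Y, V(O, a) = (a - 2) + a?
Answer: -47264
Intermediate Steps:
V(O, a) = -2 + 2*a (V(O, a) = (-2 + a) + a = -2 + 2*a)
G(V(5, 9)) - 47280 = (-2 + 2*9) - 47280 = (-2 + 18) - 47280 = 16 - 47280 = -47264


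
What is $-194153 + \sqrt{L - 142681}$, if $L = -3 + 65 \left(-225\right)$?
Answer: $-194153 + i \sqrt{157309} \approx -1.9415 \cdot 10^{5} + 396.62 i$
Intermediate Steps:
$L = -14628$ ($L = -3 - 14625 = -14628$)
$-194153 + \sqrt{L - 142681} = -194153 + \sqrt{-14628 - 142681} = -194153 + \sqrt{-157309} = -194153 + i \sqrt{157309}$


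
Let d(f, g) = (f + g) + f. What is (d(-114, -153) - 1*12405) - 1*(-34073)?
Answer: 21287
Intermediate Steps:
d(f, g) = g + 2*f
(d(-114, -153) - 1*12405) - 1*(-34073) = ((-153 + 2*(-114)) - 1*12405) - 1*(-34073) = ((-153 - 228) - 12405) + 34073 = (-381 - 12405) + 34073 = -12786 + 34073 = 21287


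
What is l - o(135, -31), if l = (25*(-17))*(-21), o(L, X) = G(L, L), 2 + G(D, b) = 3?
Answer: 8924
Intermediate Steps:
G(D, b) = 1 (G(D, b) = -2 + 3 = 1)
o(L, X) = 1
l = 8925 (l = -425*(-21) = 8925)
l - o(135, -31) = 8925 - 1*1 = 8925 - 1 = 8924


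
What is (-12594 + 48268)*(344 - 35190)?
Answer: -1243096204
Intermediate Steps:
(-12594 + 48268)*(344 - 35190) = 35674*(-34846) = -1243096204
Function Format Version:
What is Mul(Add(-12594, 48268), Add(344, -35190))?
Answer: -1243096204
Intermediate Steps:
Mul(Add(-12594, 48268), Add(344, -35190)) = Mul(35674, -34846) = -1243096204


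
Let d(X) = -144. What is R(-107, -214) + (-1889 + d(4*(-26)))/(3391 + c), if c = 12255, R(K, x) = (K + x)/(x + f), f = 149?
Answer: 4890221/1016990 ≈ 4.8085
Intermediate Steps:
R(K, x) = (K + x)/(149 + x) (R(K, x) = (K + x)/(x + 149) = (K + x)/(149 + x))
R(-107, -214) + (-1889 + d(4*(-26)))/(3391 + c) = (-107 - 214)/(149 - 214) + (-1889 - 144)/(3391 + 12255) = -321/(-65) - 2033/15646 = -1/65*(-321) - 2033*1/15646 = 321/65 - 2033/15646 = 4890221/1016990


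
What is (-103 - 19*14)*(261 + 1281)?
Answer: -568998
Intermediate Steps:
(-103 - 19*14)*(261 + 1281) = (-103 - 266)*1542 = -369*1542 = -568998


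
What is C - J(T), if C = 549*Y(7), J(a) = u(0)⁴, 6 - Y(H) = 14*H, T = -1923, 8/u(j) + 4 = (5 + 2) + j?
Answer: -4095244/81 ≈ -50559.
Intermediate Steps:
u(j) = 8/(3 + j) (u(j) = 8/(-4 + ((5 + 2) + j)) = 8/(-4 + (7 + j)) = 8/(3 + j))
Y(H) = 6 - 14*H
J(a) = 4096/81 (J(a) = (8/(3 + 0))⁴ = (8/3)⁴ = 4096/81)
C = -50508 (C = 549*(6 - 14*7) = 549*(6 - 98) = 549*(-92) = -50508)
C - J(T) = -50508 - 1*4096/81 = -50508 - 4096/81 = -4095244/81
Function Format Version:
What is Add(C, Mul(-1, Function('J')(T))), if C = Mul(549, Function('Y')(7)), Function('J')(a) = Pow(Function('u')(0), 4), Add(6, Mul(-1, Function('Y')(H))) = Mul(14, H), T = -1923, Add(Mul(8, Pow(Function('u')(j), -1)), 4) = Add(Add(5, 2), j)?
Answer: Rational(-4095244, 81) ≈ -50559.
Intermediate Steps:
Function('u')(j) = Mul(8, Pow(Add(3, j), -1)) (Function('u')(j) = Mul(8, Pow(Add(-4, Add(Add(5, 2), j)), -1)) = Mul(8, Pow(Add(-4, Add(7, j)), -1)) = Mul(8, Pow(Add(3, j), -1)))
Function('Y')(H) = Add(6, Mul(-14, H)) (Function('Y')(H) = Add(6, Mul(-1, Mul(14, H))) = Add(6, Mul(-14, H)))
Function('J')(a) = Rational(4096, 81) (Function('J')(a) = Pow(Mul(8, Pow(Add(3, 0), -1)), 4) = Pow(Mul(8, Pow(3, -1)), 4) = Pow(Mul(8, Rational(1, 3)), 4) = Pow(Rational(8, 3), 4) = Rational(4096, 81))
C = -50508 (C = Mul(549, Add(6, Mul(-14, 7))) = Mul(549, Add(6, -98)) = Mul(549, -92) = -50508)
Add(C, Mul(-1, Function('J')(T))) = Add(-50508, Mul(-1, Rational(4096, 81))) = Add(-50508, Rational(-4096, 81)) = Rational(-4095244, 81)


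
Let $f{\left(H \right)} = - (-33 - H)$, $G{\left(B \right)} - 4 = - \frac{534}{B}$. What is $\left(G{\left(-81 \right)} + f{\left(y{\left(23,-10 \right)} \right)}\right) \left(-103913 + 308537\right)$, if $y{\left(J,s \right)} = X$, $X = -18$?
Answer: $\frac{15710576}{3} \approx 5.2369 \cdot 10^{6}$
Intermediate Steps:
$G{\left(B \right)} = 4 - \frac{534}{B}$
$y{\left(J,s \right)} = -18$
$f{\left(H \right)} = 33 + H$
$\left(G{\left(-81 \right)} + f{\left(y{\left(23,-10 \right)} \right)}\right) \left(-103913 + 308537\right) = \left(\left(4 - \frac{534}{-81}\right) + \left(33 - 18\right)\right) \left(-103913 + 308537\right) = \left(\left(4 - - \frac{178}{27}\right) + 15\right) 204624 = \left(\left(4 + \frac{178}{27}\right) + 15\right) 204624 = \left(\frac{286}{27} + 15\right) 204624 = \frac{691}{27} \cdot 204624 = \frac{15710576}{3}$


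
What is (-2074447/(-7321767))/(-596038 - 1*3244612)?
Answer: -2074447/28120344428550 ≈ -7.3770e-8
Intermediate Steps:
(-2074447/(-7321767))/(-596038 - 1*3244612) = (-2074447*(-1/7321767))/(-596038 - 3244612) = (2074447/7321767)/(-3840650) = (2074447/7321767)*(-1/3840650) = -2074447/28120344428550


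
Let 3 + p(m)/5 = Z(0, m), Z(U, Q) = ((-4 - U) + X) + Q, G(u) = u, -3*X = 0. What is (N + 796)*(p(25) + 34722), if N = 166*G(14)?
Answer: 108613440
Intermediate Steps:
X = 0 (X = -⅓*0 = 0)
Z(U, Q) = -4 + Q - U (Z(U, Q) = ((-4 - U) + 0) + Q = (-4 - U) + Q = -4 + Q - U)
p(m) = -35 + 5*m (p(m) = -15 + 5*(-4 + m - 1*0) = -15 + 5*(-4 + m + 0) = -15 + 5*(-4 + m) = -15 + (-20 + 5*m) = -35 + 5*m)
N = 2324 (N = 166*14 = 2324)
(N + 796)*(p(25) + 34722) = (2324 + 796)*((-35 + 5*25) + 34722) = 3120*((-35 + 125) + 34722) = 3120*(90 + 34722) = 3120*34812 = 108613440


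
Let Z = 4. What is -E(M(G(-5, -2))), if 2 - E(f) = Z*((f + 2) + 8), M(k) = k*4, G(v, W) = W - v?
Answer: 86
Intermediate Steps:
M(k) = 4*k
E(f) = -38 - 4*f (E(f) = 2 - 4*((f + 2) + 8) = 2 - 4*((2 + f) + 8) = 2 - 4*(10 + f) = 2 - (40 + 4*f) = 2 + (-40 - 4*f) = -38 - 4*f)
-E(M(G(-5, -2))) = -(-38 - 16*(-2 - 1*(-5))) = -(-38 - 16*(-2 + 5)) = -(-38 - 16*3) = -(-38 - 4*12) = -(-38 - 48) = -1*(-86) = 86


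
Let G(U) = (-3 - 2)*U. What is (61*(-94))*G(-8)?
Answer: -229360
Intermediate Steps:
G(U) = -5*U
(61*(-94))*G(-8) = (61*(-94))*(-5*(-8)) = -5734*40 = -229360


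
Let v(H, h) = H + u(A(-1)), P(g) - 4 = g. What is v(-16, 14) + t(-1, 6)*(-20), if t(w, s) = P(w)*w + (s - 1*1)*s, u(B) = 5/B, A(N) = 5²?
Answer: -2779/5 ≈ -555.80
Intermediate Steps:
P(g) = 4 + g
A(N) = 25
t(w, s) = s*(-1 + s) + w*(4 + w) (t(w, s) = (4 + w)*w + (s - 1*1)*s = w*(4 + w) + (s - 1)*s = w*(4 + w) + (-1 + s)*s = w*(4 + w) + s*(-1 + s) = s*(-1 + s) + w*(4 + w))
v(H, h) = ⅕ + H (v(H, h) = H + 5/25 = H + 5*(1/25) = H + ⅕ = ⅕ + H)
v(-16, 14) + t(-1, 6)*(-20) = (⅕ - 16) + (6² - 1*6 - (4 - 1))*(-20) = -79/5 + (36 - 6 - 1*3)*(-20) = -79/5 + (36 - 6 - 3)*(-20) = -79/5 + 27*(-20) = -79/5 - 540 = -2779/5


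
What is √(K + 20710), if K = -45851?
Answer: I*√25141 ≈ 158.56*I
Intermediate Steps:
√(K + 20710) = √(-45851 + 20710) = √(-25141) = I*√25141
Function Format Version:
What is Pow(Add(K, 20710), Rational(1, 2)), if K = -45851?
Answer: Mul(I, Pow(25141, Rational(1, 2))) ≈ Mul(158.56, I)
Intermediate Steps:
Pow(Add(K, 20710), Rational(1, 2)) = Pow(Add(-45851, 20710), Rational(1, 2)) = Pow(-25141, Rational(1, 2)) = Mul(I, Pow(25141, Rational(1, 2)))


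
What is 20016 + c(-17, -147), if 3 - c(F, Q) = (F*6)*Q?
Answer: 5025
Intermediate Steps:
c(F, Q) = 3 - 6*F*Q (c(F, Q) = 3 - F*6*Q = 3 - 6*F*Q)
20016 + c(-17, -147) = 20016 + (3 - 6*(-17)*(-147)) = 20016 + (3 - 14994) = 20016 - 14991 = 5025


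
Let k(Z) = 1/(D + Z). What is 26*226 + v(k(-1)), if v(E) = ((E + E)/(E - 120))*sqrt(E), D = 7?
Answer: 5876 - sqrt(6)/2157 ≈ 5876.0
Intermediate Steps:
k(Z) = 1/(7 + Z)
v(E) = 2*E**(3/2)/(-120 + E) (v(E) = ((2*E)/(-120 + E))*sqrt(E) = (2*E/(-120 + E))*sqrt(E) = 2*E**(3/2)/(-120 + E))
26*226 + v(k(-1)) = 26*226 + 2*(1/(7 - 1))**(3/2)/(-120 + 1/(7 - 1)) = 5876 + 2*(1/6)**(3/2)/(-120 + 1/6) = 5876 + 2*(sqrt(6)/36)/(-719/6) = 5876 + 2*(sqrt(6)/36)*(-6/719) = 5876 - sqrt(6)/2157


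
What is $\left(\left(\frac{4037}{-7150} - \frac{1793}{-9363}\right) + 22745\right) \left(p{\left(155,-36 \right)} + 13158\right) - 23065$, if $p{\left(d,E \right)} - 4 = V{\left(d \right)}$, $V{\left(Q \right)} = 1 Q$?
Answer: $\frac{614411405712531}{2028650} \approx 3.0287 \cdot 10^{8}$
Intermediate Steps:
$V{\left(Q \right)} = Q$
$p{\left(d,E \right)} = 4 + d$
$\left(\left(\frac{4037}{-7150} - \frac{1793}{-9363}\right) + 22745\right) \left(p{\left(155,-36 \right)} + 13158\right) - 23065 = \left(\left(\frac{4037}{-7150} - \frac{1793}{-9363}\right) + 22745\right) \left(\left(4 + 155\right) + 13158\right) - 23065 = \left(\left(4037 \left(- \frac{1}{7150}\right) - - \frac{1793}{9363}\right) + 22745\right) \left(159 + 13158\right) - 23065 = \left(\left(- \frac{367}{650} + \frac{1793}{9363}\right) + 22745\right) 13317 - 23065 = \left(- \frac{2270771}{6085950} + 22745\right) 13317 - 23065 = \frac{138422661979}{6085950} \cdot 13317 - 23065 = \frac{614458196524781}{2028650} - 23065 = \frac{614411405712531}{2028650}$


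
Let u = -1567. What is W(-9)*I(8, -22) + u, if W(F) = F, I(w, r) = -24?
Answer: -1351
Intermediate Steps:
W(-9)*I(8, -22) + u = -9*(-24) - 1567 = 216 - 1567 = -1351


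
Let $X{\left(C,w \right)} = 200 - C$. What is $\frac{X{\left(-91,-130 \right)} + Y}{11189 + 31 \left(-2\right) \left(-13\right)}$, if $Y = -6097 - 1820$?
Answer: $- \frac{7626}{11995} \approx -0.63577$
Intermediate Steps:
$Y = -7917$
$\frac{X{\left(-91,-130 \right)} + Y}{11189 + 31 \left(-2\right) \left(-13\right)} = \frac{\left(200 - -91\right) - 7917}{11189 + 31 \left(-2\right) \left(-13\right)} = \frac{\left(200 + 91\right) - 7917}{11189 - -806} = \frac{291 - 7917}{11189 + 806} = - \frac{7626}{11995}$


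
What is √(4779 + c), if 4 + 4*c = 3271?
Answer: 3*√2487/2 ≈ 74.805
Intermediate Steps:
c = 3267/4 (c = -1 + (¼)*3271 = -1 + 3271/4 = 3267/4 ≈ 816.75)
√(4779 + c) = √(4779 + 3267/4) = √(22383/4) = 3*√2487/2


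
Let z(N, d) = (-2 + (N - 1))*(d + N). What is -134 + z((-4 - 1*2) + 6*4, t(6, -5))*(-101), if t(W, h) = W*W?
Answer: -81944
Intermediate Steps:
t(W, h) = W²
z(N, d) = (-3 + N)*(N + d) (z(N, d) = (-2 + (-1 + N))*(N + d) = (-3 + N)*(N + d))
-134 + z((-4 - 1*2) + 6*4, t(6, -5))*(-101) = -134 + (((-4 - 1*2) + 6*4)² - 3*((-4 - 1*2) + 6*4) - 3*6² + ((-4 - 1*2) + 6*4)*6²)*(-101) = -134 + (((-4 - 2) + 24)² - 3*((-4 - 2) + 24) - 3*36 + ((-4 - 2) + 24)*36)*(-101) = -134 + ((-6 + 24)² - 3*(-6 + 24) - 108 + (-6 + 24)*36)*(-101) = -134 + (18² - 3*18 - 108 + 18*36)*(-101) = -134 + (324 - 54 - 108 + 648)*(-101) = -134 + 810*(-101) = -134 - 81810 = -81944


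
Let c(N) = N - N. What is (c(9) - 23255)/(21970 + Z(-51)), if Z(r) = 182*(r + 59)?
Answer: -23255/23426 ≈ -0.99270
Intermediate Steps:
Z(r) = 10738 + 182*r (Z(r) = 182*(59 + r) = 10738 + 182*r)
c(N) = 0
(c(9) - 23255)/(21970 + Z(-51)) = (0 - 23255)/(21970 + (10738 + 182*(-51))) = -23255/(21970 + (10738 - 9282)) = -23255/(21970 + 1456) = -23255/23426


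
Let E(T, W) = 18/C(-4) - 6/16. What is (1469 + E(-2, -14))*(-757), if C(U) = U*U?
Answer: -4450403/4 ≈ -1.1126e+6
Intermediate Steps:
C(U) = U²
E(T, W) = ¾ (E(T, W) = 18/((-4)²) - 6/16 = 18/16 - 6*1/16 = 18*(1/16) - 3/8 = 9/8 - 3/8 = ¾)
(1469 + E(-2, -14))*(-757) = (1469 + ¾)*(-757) = (5879/4)*(-757) = -4450403/4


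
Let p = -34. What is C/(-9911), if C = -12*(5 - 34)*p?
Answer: 696/583 ≈ 1.1938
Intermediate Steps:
C = -11832 (C = -12*(5 - 34)*(-34) = -(-348)*(-34) = -12*986 = -11832)
C/(-9911) = -11832/(-9911) = -11832*(-1/9911) = 696/583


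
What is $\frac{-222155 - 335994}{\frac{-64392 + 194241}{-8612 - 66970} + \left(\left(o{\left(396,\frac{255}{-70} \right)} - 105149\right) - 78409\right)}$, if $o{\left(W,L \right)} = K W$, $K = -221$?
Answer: $\frac{14062005906}{6829481639} \approx 2.059$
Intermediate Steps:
$o{\left(W,L \right)} = - 221 W$
$\frac{-222155 - 335994}{\frac{-64392 + 194241}{-8612 - 66970} + \left(\left(o{\left(396,\frac{255}{-70} \right)} - 105149\right) - 78409\right)} = \frac{-222155 - 335994}{\frac{-64392 + 194241}{-8612 - 66970} - 271074} = - \frac{558149}{\frac{129849}{-75582} - 271074} = - \frac{558149}{129849 \left(- \frac{1}{75582}\right) - 271074} = - \frac{558149}{- \frac{43283}{25194} - 271074} = - \frac{558149}{- \frac{6829481639}{25194}} = \left(-558149\right) \left(- \frac{25194}{6829481639}\right) = \frac{14062005906}{6829481639}$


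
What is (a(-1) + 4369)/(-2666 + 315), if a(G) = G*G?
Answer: -4370/2351 ≈ -1.8588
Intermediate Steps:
a(G) = G²
(a(-1) + 4369)/(-2666 + 315) = ((-1)² + 4369)/(-2666 + 315) = (1 + 4369)/(-2351) = 4370*(-1/2351) = -4370/2351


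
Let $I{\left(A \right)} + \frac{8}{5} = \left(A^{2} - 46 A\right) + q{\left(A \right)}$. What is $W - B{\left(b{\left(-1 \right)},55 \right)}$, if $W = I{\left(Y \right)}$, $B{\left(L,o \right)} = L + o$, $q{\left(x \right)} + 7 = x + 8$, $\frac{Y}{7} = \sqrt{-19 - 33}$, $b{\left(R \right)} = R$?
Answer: $- \frac{13013}{5} - 630 i \sqrt{13} \approx -2602.6 - 2271.5 i$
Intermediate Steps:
$Y = 14 i \sqrt{13}$ ($Y = 7 \sqrt{-19 - 33} = 7 \sqrt{-52} = 7 \cdot 2 i \sqrt{13} = 14 i \sqrt{13} \approx 50.478 i$)
$q{\left(x \right)} = 1 + x$ ($q{\left(x \right)} = -7 + \left(x + 8\right) = -7 + \left(8 + x\right) = 1 + x$)
$I{\left(A \right)} = - \frac{3}{5} + A^{2} - 45 A$ ($I{\left(A \right)} = - \frac{8}{5} + \left(\left(A^{2} - 46 A\right) + \left(1 + A\right)\right) = - \frac{8}{5} + \left(1 + A^{2} - 45 A\right) = - \frac{3}{5} + A^{2} - 45 A$)
$W = - \frac{12743}{5} - 630 i \sqrt{13}$ ($W = - \frac{3}{5} + \left(14 i \sqrt{13}\right)^{2} - 45 \cdot 14 i \sqrt{13} = - \frac{3}{5} - 2548 - 630 i \sqrt{13} = - \frac{12743}{5} - 630 i \sqrt{13} \approx -2548.6 - 2271.5 i$)
$W - B{\left(b{\left(-1 \right)},55 \right)} = \left(- \frac{12743}{5} - 630 i \sqrt{13}\right) - \left(-1 + 55\right) = \left(- \frac{12743}{5} - 630 i \sqrt{13}\right) - 54 = - \frac{13013}{5} - 630 i \sqrt{13}$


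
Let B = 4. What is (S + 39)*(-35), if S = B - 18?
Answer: -875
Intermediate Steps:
S = -14 (S = 4 - 18 = -14)
(S + 39)*(-35) = (-14 + 39)*(-35) = 25*(-35) = -875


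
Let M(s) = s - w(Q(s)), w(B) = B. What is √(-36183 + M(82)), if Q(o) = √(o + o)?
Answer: √(-36101 - 2*√41) ≈ 190.04*I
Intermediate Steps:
Q(o) = √2*√o (Q(o) = √(2*o) = √2*√o)
M(s) = s - √2*√s
√(-36183 + M(82)) = √(-36183 + (82 - √2*√82)) = √(-36183 + (82 - 2*√41)) = √(-36101 - 2*√41)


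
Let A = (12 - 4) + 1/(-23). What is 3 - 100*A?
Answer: -18231/23 ≈ -792.65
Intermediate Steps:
A = 183/23 (A = 8 - 1/23 = 183/23 ≈ 7.9565)
3 - 100*A = 3 - 100*183/23 = 3 - 18300/23 = -18231/23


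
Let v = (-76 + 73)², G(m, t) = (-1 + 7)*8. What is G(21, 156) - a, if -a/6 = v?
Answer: 102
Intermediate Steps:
G(m, t) = 48 (G(m, t) = 6*8 = 48)
v = 9 (v = (-3)² = 9)
a = -54 (a = -6*9 = -54)
G(21, 156) - a = 48 - 1*(-54) = 48 + 54 = 102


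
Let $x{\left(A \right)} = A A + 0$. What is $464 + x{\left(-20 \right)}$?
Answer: $864$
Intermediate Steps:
$x{\left(A \right)} = A^{2}$ ($x{\left(A \right)} = A^{2} + 0 = A^{2}$)
$464 + x{\left(-20 \right)} = 464 + \left(-20\right)^{2} = 464 + 400 = 864$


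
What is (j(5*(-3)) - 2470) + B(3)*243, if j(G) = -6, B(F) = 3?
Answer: -1747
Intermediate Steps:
(j(5*(-3)) - 2470) + B(3)*243 = (-6 - 2470) + 3*243 = -2476 + 729 = -1747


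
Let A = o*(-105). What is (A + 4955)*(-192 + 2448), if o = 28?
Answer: 4545840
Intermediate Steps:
A = -2940 (A = 28*(-105) = -2940)
(A + 4955)*(-192 + 2448) = (-2940 + 4955)*(-192 + 2448) = 2015*2256 = 4545840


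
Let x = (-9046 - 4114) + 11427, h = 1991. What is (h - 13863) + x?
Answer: -13605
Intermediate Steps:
x = -1733 (x = -13160 + 11427 = -1733)
(h - 13863) + x = (1991 - 13863) - 1733 = -11872 - 1733 = -13605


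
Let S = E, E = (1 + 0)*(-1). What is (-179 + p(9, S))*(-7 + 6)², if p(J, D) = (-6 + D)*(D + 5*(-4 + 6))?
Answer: -242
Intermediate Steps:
E = -1 (E = 1*(-1) = -1)
S = -1
p(J, D) = (-6 + D)*(10 + D) (p(J, D) = (-6 + D)*(D + 5*2) = (-6 + D)*(D + 10) = (-6 + D)*(10 + D))
(-179 + p(9, S))*(-7 + 6)² = (-179 + (-60 + (-1)² + 4*(-1)))*(-7 + 6)² = (-179 + (-60 + 1 - 4))*(-1)² = (-179 - 63)*1 = -242*1 = -242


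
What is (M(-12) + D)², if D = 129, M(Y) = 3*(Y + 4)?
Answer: 11025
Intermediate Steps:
M(Y) = 12 + 3*Y (M(Y) = 3*(4 + Y) = 12 + 3*Y)
(M(-12) + D)² = ((12 + 3*(-12)) + 129)² = ((12 - 36) + 129)² = (-24 + 129)² = 105² = 11025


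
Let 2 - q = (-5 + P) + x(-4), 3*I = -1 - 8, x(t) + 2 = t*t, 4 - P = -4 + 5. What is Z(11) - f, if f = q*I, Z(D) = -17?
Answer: -47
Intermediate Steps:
P = 3 (P = 4 - (-4 + 5) = 4 - 1*1 = 4 - 1 = 3)
x(t) = -2 + t**2 (x(t) = -2 + t*t = -2 + t**2)
I = -3 (I = (-1 - 8)/3 = (1/3)*(-9) = -3)
q = -10 (q = 2 - ((-5 + 3) + (-2 + (-4)**2)) = 2 - (-2 + (-2 + 16)) = 2 - (-2 + 14) = 2 - 1*12 = 2 - 12 = -10)
f = 30 (f = -10*(-3) = 30)
Z(11) - f = -17 - 1*30 = -17 - 30 = -47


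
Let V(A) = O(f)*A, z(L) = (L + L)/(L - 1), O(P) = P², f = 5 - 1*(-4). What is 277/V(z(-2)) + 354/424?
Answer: 4865/1431 ≈ 3.3997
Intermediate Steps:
f = 9 (f = 5 + 4 = 9)
z(L) = 2*L/(-1 + L) (z(L) = (2*L)/(-1 + L) = 2*L/(-1 + L))
V(A) = 81*A (V(A) = 9²*A = 81*A)
277/V(z(-2)) + 354/424 = 277/((81*(2*(-2)/(-1 - 2)))) + 354/424 = 277/((81*(2*(-2)/(-3)))) + 354*(1/424) = 277/((81*(2*(-2)*(-⅓)))) + 177/212 = 277/((81*(4/3))) + 177/212 = 277/108 + 177/212 = 4865/1431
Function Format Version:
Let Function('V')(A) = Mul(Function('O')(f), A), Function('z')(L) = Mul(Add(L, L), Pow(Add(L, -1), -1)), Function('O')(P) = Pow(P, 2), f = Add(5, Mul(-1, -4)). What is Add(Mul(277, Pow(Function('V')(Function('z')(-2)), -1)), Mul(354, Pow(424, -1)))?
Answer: Rational(4865, 1431) ≈ 3.3997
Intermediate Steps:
f = 9 (f = Add(5, 4) = 9)
Function('z')(L) = Mul(2, L, Pow(Add(-1, L), -1)) (Function('z')(L) = Mul(Mul(2, L), Pow(Add(-1, L), -1)) = Mul(2, L, Pow(Add(-1, L), -1)))
Function('V')(A) = Mul(81, A) (Function('V')(A) = Mul(Pow(9, 2), A) = Mul(81, A))
Add(Mul(277, Pow(Function('V')(Function('z')(-2)), -1)), Mul(354, Pow(424, -1))) = Add(Mul(277, Pow(Mul(81, Mul(2, -2, Pow(Add(-1, -2), -1))), -1)), Mul(354, Pow(424, -1))) = Add(Mul(277, Pow(Mul(81, Mul(2, -2, Pow(-3, -1))), -1)), Mul(354, Rational(1, 424))) = Add(Mul(277, Pow(Mul(81, Mul(2, -2, Rational(-1, 3))), -1)), Rational(177, 212)) = Add(Mul(277, Pow(Mul(81, Rational(4, 3)), -1)), Rational(177, 212)) = Add(Mul(277, Pow(108, -1)), Rational(177, 212)) = Add(Mul(277, Rational(1, 108)), Rational(177, 212)) = Add(Rational(277, 108), Rational(177, 212)) = Rational(4865, 1431)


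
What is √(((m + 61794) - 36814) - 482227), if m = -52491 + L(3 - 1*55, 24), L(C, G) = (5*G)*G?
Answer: I*√506858 ≈ 711.94*I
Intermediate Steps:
L(C, G) = 5*G²
m = -49611 (m = -52491 + 5*24² = -52491 + 5*576 = -52491 + 2880 = -49611)
√(((m + 61794) - 36814) - 482227) = √(((-49611 + 61794) - 36814) - 482227) = √((12183 - 36814) - 482227) = √(-24631 - 482227) = √(-506858) = I*√506858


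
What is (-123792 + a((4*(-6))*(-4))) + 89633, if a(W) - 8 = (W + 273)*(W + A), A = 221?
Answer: 82822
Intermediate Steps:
a(W) = 8 + (221 + W)*(273 + W) (a(W) = 8 + (W + 273)*(W + 221) = 8 + (273 + W)*(221 + W) = 8 + (221 + W)*(273 + W))
(-123792 + a((4*(-6))*(-4))) + 89633 = (-123792 + (60341 + ((4*(-6))*(-4))² + 494*((4*(-6))*(-4)))) + 89633 = (-123792 + (60341 + (-24*(-4))² + 494*(-24*(-4)))) + 89633 = (-123792 + (60341 + 96² + 494*96)) + 89633 = (-123792 + (60341 + 9216 + 47424)) + 89633 = (-123792 + 116981) + 89633 = -6811 + 89633 = 82822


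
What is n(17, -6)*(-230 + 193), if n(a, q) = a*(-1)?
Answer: 629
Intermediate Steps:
n(a, q) = -a
n(17, -6)*(-230 + 193) = (-1*17)*(-230 + 193) = -17*(-37) = 629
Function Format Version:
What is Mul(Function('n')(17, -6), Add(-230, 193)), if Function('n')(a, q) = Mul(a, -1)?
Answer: 629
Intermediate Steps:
Function('n')(a, q) = Mul(-1, a)
Mul(Function('n')(17, -6), Add(-230, 193)) = Mul(Mul(-1, 17), Add(-230, 193)) = Mul(-17, -37) = 629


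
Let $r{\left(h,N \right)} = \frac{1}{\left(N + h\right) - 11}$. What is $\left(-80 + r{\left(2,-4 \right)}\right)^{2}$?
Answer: $\frac{1083681}{169} \approx 6412.3$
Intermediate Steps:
$r{\left(h,N \right)} = \frac{1}{-11 + N + h}$
$\left(-80 + r{\left(2,-4 \right)}\right)^{2} = \left(-80 + \frac{1}{-11 - 4 + 2}\right)^{2} = \left(-80 + \frac{1}{-13}\right)^{2} = \left(-80 - \frac{1}{13}\right)^{2} = \left(- \frac{1041}{13}\right)^{2} = \frac{1083681}{169}$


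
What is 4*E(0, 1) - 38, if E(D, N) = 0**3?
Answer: -38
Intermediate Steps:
E(D, N) = 0
4*E(0, 1) - 38 = 4*0 - 38 = 0 - 38 = -38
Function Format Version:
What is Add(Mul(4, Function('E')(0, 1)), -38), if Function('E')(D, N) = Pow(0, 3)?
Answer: -38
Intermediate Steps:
Function('E')(D, N) = 0
Add(Mul(4, Function('E')(0, 1)), -38) = Add(Mul(4, 0), -38) = Add(0, -38) = -38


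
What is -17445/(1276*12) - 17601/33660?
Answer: -2163397/1301520 ≈ -1.6622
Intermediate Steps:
-17445/(1276*12) - 17601/33660 = -17445/15312 - 17601*1/33660 = -17445*1/15312 - 5867/11220 = -5815/5104 - 5867/11220 = -2163397/1301520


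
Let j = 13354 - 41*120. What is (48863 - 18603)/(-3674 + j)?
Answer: 89/14 ≈ 6.3571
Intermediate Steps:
j = 8434 (j = 13354 - 4920 = 8434)
(48863 - 18603)/(-3674 + j) = (48863 - 18603)/(-3674 + 8434) = 30260/4760 = 30260*(1/4760) = 89/14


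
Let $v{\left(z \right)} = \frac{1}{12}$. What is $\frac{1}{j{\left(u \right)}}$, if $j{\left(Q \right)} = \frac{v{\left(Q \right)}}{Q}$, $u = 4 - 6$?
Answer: $-24$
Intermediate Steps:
$v{\left(z \right)} = \frac{1}{12}$
$u = -2$ ($u = 4 - 6 = -2$)
$j{\left(Q \right)} = \frac{1}{12 Q}$
$\frac{1}{j{\left(u \right)}} = \frac{1}{\frac{1}{12} \frac{1}{-2}} = \frac{1}{\frac{1}{12} \left(- \frac{1}{2}\right)} = \frac{1}{- \frac{1}{24}} = -24$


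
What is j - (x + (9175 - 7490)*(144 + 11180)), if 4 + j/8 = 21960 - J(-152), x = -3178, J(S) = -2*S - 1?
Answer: -18904538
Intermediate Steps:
J(S) = -1 - 2*S
j = 173224 (j = -32 + 8*(21960 - (-1 - 2*(-152))) = -32 + 8*(21960 - (-1 + 304)) = -32 + 8*(21960 - 1*303) = -32 + 8*(21960 - 303) = -32 + 8*21657 = -32 + 173256 = 173224)
j - (x + (9175 - 7490)*(144 + 11180)) = 173224 - (-3178 + (9175 - 7490)*(144 + 11180)) = 173224 - (-3178 + 1685*11324) = 173224 - (-3178 + 19080940) = 173224 - 1*19077762 = 173224 - 19077762 = -18904538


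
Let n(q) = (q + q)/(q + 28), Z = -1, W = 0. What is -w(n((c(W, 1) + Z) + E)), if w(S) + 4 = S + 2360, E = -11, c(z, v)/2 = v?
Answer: -21194/9 ≈ -2354.9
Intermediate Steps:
c(z, v) = 2*v
n(q) = 2*q/(28 + q) (n(q) = (2*q)/(28 + q) = 2*q/(28 + q))
w(S) = 2356 + S (w(S) = -4 + (S + 2360) = -4 + (2360 + S) = 2356 + S)
-w(n((c(W, 1) + Z) + E)) = -(2356 + 2*((2*1 - 1) - 11)/(28 + ((2*1 - 1) - 11))) = -(2356 + 2*((2 - 1) - 11)/(28 + ((2 - 1) - 11))) = -(2356 + 2*(1 - 11)/(28 + (1 - 11))) = -(2356 + 2*(-10)/(28 - 10)) = -(2356 + 2*(-10)/18) = -(2356 + 2*(-10)*(1/18)) = -(2356 - 10/9) = -1*21194/9 = -21194/9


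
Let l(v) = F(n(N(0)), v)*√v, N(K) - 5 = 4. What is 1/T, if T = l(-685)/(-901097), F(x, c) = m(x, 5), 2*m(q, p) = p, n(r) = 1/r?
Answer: 1802194*I*√685/3425 ≈ 13772.0*I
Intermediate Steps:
N(K) = 9 (N(K) = 5 + 4 = 9)
m(q, p) = p/2
F(x, c) = 5/2 (F(x, c) = (½)*5 = 5/2)
l(v) = 5*√v/2
T = -5*I*√685/1802194 (T = (5*√(-685)/2)/(-901097) = (5*(I*√685)/2)*(-1/901097) = (5*I*√685/2)*(-1/901097) = -5*I*√685/1802194 ≈ -7.2613e-5*I)
1/T = 1/(-5*I*√685/1802194) = 1802194*I*√685/3425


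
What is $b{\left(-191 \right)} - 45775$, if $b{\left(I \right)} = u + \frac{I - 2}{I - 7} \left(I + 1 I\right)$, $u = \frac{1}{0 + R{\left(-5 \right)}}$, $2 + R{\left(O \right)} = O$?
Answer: $- \frac{31980215}{693} \approx -46148.0$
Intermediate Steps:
$R{\left(O \right)} = -2 + O$
$u = - \frac{1}{7}$ ($u = \frac{1}{0 - 7} = \frac{1}{-7} = - \frac{1}{7} \approx -0.14286$)
$b{\left(I \right)} = - \frac{1}{7} + \frac{2 I \left(-2 + I\right)}{-7 + I}$ ($b{\left(I \right)} = - \frac{1}{7} + \frac{I - 2}{I - 7} \left(I + 1 I\right) = - \frac{1}{7} + \frac{-2 + I}{-7 + I} \left(I + I\right) = - \frac{1}{7} + \frac{-2 + I}{-7 + I} 2 I = - \frac{1}{7} + \frac{2 I \left(-2 + I\right)}{-7 + I}$)
$b{\left(-191 \right)} - 45775 = \frac{7 - -5539 + 14 \left(-191\right)^{2}}{7 \left(-7 - 191\right)} - 45775 = \frac{7 + 5539 + 14 \cdot 36481}{7 \left(-198\right)} - 45775 = \frac{1}{7} \left(- \frac{1}{198}\right) \left(7 + 5539 + 510734\right) - 45775 = \frac{1}{7} \left(- \frac{1}{198}\right) 516280 - 45775 = - \frac{258140}{693} - 45775 = - \frac{31980215}{693}$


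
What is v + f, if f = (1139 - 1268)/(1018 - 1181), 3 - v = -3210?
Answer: 523848/163 ≈ 3213.8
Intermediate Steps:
v = 3213 (v = 3 - 1*(-3210) = 3 + 3210 = 3213)
f = 129/163 (f = -129/(-163) = -129*(-1/163) = 129/163 ≈ 0.79141)
v + f = 3213 + 129/163 = 523848/163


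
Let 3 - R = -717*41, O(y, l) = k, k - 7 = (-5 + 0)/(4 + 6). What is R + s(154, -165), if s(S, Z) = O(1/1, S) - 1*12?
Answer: 58789/2 ≈ 29395.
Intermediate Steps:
k = 13/2 (k = 7 + (-5 + 0)/(4 + 6) = 7 - 5/10 = 7 - 5*⅒ = 7 - ½ = 13/2 ≈ 6.5000)
O(y, l) = 13/2
R = 29400 (R = 3 - (-717)*41 = 3 - 1*(-29397) = 3 + 29397 = 29400)
s(S, Z) = -11/2 (s(S, Z) = 13/2 - 1*12 = 13/2 - 12 = -11/2)
R + s(154, -165) = 29400 - 11/2 = 58789/2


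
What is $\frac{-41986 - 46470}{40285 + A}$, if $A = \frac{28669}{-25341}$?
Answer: $- \frac{560390874}{255208379} \approx -2.1958$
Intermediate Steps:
$A = - \frac{28669}{25341}$ ($A = 28669 \left(- \frac{1}{25341}\right) = - \frac{28669}{25341} \approx -1.1313$)
$\frac{-41986 - 46470}{40285 + A} = \frac{-41986 - 46470}{40285 - \frac{28669}{25341}} = - \frac{88456}{\frac{1020833516}{25341}} = \left(-88456\right) \frac{25341}{1020833516} = - \frac{560390874}{255208379}$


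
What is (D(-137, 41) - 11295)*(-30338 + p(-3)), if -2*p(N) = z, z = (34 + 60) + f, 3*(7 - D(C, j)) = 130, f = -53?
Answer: 344002283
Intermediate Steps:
D(C, j) = -109/3 (D(C, j) = 7 - ⅓*130 = 7 - 130/3 = -109/3)
z = 41 (z = (34 + 60) - 53 = 94 - 53 = 41)
p(N) = -41/2 (p(N) = -½*41 = -41/2)
(D(-137, 41) - 11295)*(-30338 + p(-3)) = (-109/3 - 11295)*(-30338 - 41/2) = -33994/3*(-60717/2) = 344002283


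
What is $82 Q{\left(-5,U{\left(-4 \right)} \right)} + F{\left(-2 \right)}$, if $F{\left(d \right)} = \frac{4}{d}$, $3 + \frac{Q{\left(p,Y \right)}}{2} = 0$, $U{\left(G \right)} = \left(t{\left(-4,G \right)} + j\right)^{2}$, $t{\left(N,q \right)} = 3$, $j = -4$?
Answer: $-494$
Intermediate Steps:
$U{\left(G \right)} = 1$ ($U{\left(G \right)} = \left(3 - 4\right)^{2} = \left(-1\right)^{2} = 1$)
$Q{\left(p,Y \right)} = -6$ ($Q{\left(p,Y \right)} = -6 + 2 \cdot 0 = -6 + 0 = -6$)
$82 Q{\left(-5,U{\left(-4 \right)} \right)} + F{\left(-2 \right)} = 82 \left(-6\right) + \frac{4}{-2} = -492 + 4 \left(- \frac{1}{2}\right) = -492 - 2 = -494$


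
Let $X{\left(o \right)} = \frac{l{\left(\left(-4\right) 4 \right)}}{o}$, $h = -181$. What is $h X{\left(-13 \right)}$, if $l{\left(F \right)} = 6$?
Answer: $\frac{1086}{13} \approx 83.538$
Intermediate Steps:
$X{\left(o \right)} = \frac{6}{o}$
$h X{\left(-13 \right)} = - 181 \frac{6}{-13} = - 181 \cdot 6 \left(- \frac{1}{13}\right) = \left(-181\right) \left(- \frac{6}{13}\right) = \frac{1086}{13}$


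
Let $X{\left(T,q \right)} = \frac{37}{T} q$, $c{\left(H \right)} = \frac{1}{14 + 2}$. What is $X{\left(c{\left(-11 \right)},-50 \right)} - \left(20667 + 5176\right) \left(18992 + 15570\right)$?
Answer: $-893215366$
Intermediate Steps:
$c{\left(H \right)} = \frac{1}{16}$
$X{\left(T,q \right)} = \frac{37 q}{T}$
$X{\left(c{\left(-11 \right)},-50 \right)} - \left(20667 + 5176\right) \left(18992 + 15570\right) = 37 \left(-50\right) \frac{1}{\frac{1}{16}} - \left(20667 + 5176\right) \left(18992 + 15570\right) = 37 \left(-50\right) 16 - 25843 \cdot 34562 = -29600 - 893185766 = -893215366$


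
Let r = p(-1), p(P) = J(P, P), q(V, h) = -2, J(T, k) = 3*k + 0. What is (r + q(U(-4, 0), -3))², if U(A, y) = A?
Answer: 25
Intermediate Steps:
J(T, k) = 3*k
p(P) = 3*P
r = -3 (r = 3*(-1) = -3)
(r + q(U(-4, 0), -3))² = (-3 - 2)² = (-5)² = 25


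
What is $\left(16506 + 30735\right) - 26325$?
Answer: $20916$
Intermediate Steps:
$\left(16506 + 30735\right) - 26325 = 47241 - 26325 = 20916$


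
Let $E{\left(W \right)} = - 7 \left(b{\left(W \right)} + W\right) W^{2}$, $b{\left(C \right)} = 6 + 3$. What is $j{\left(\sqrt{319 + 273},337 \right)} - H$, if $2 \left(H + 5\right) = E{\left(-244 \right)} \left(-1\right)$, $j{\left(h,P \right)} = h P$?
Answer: $48968365 + 1348 \sqrt{37} \approx 4.8977 \cdot 10^{7}$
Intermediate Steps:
$b{\left(C \right)} = 9$
$E{\left(W \right)} = W^{2} \left(-63 - 7 W\right)$ ($E{\left(W \right)} = - 7 \left(9 + W\right) W^{2} = \left(-63 - 7 W\right) W^{2} = W^{2} \left(-63 - 7 W\right)$)
$j{\left(h,P \right)} = P h$
$H = -48968365$ ($H = -5 + \frac{7 \left(-244\right)^{2} \left(-9 - -244\right) \left(-1\right)}{2} = -5 + \frac{7 \cdot 59536 \left(-9 + 244\right) \left(-1\right)}{2} = -5 + \frac{7 \cdot 59536 \cdot 235 \left(-1\right)}{2} = -5 + \frac{97936720 \left(-1\right)}{2} = -5 + \frac{1}{2} \left(-97936720\right) = -5 - 48968360 = -48968365$)
$j{\left(\sqrt{319 + 273},337 \right)} - H = 337 \sqrt{319 + 273} - -48968365 = 337 \sqrt{592} + 48968365 = 337 \cdot 4 \sqrt{37} + 48968365 = 1348 \sqrt{37} + 48968365 = 48968365 + 1348 \sqrt{37}$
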